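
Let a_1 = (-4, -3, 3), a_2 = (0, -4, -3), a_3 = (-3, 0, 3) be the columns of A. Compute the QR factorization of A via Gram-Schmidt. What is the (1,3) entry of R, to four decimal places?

q_1 = a_1/‖a_1‖ = (-4, -3, 3)/5.8310 = (-0.6860, -0.5145, 0.5145).
r_{13} = q_1·a_3 = 3.6015.

r_{13} = 3.6015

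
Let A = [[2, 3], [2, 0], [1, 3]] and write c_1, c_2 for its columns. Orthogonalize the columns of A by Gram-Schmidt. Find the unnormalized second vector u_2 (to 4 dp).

q_1 = c_1/‖c_1‖ = (2, 2, 1)/3.0000 = (0.6667, 0.6667, 0.3333).
r_{12} = q_1·c_2 = 3.0000.
u_2 = c_2 − 3.0000·q_1 = (1.0000, -2.0000, 2.0000).

u_2 = (1.0000, -2.0000, 2.0000)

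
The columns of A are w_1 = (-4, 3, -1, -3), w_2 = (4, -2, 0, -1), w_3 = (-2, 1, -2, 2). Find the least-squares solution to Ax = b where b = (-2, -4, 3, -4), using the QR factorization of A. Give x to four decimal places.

e_1 = w_1/‖w_1‖ = (-4, 3, -1, -3)/5.9161 = (-0.6761, 0.5071, -0.1690, -0.5071).
r_{12} = e_1·w_2 = -3.2116.
u_2 = w_2 + 3.2116·e_1 = (1.8286, -0.3714, -0.5429, -2.6286).
‖u_2‖ = 3.2689, so e_2 = (0.5594, -0.1136, -0.1661, -0.8041).
r_{13} = e_1·w_3 = 1.1832; r_{23} = e_2·w_3 = -2.5085.
u_3 = w_3 − 1.1832·e_1 + 2.5085·e_2 = (0.2032, 0.1150, -2.2166, 0.5829).
‖u_3‖ = 2.3038, so e_3 = (0.0882, 0.0499, -0.9621, 0.2530).
Qᵀb = (0.8452, 2.0540, -4.2745).
Back-substitute: x_3 = -4.2745/2.3038 = -1.8554.
x_2 = (2.0540 + 2.5085·(-1.8554))/3.2689 = -0.7955.
x_1 = (0.8452 + 3.2116·(-0.7955) − 1.1832·(-1.8554))/5.9161 = 0.0821.

x = (0.0821, -0.7955, -1.8554)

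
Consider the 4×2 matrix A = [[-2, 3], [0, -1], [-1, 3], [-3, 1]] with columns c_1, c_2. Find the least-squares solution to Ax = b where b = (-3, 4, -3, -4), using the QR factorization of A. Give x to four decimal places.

c_1 = (-2, 0, -1, -3); ‖c_1‖ = 3.7417, so e_1 = (-0.5345, 0.0000, -0.2673, -0.8018).
e_1·c_2 = (-0.5345)·3 + 0.0000·(-1) + (-0.2673)·3 + (-0.8018)·1 = -3.2071.
u_2 = c_2 + 3.2071·e_1 = (1.2857, -1.0000, 2.1429, -1.5714).
‖u_2‖ = 3.1168, so e_2 = (0.4125, -0.3208, 0.6875, -0.5042).
Qᵀb = (5.6125, -2.5668).
Back-substitute: x_2 = -2.5668/3.1168 = -0.8235.
x_1 = (5.6125 + 3.2071·(-0.8235))/3.7417 = 0.7941.

x = (0.7941, -0.8235)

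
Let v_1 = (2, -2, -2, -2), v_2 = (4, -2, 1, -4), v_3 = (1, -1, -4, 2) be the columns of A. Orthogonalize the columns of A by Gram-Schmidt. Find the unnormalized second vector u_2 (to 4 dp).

u_2 = (1.7500, 0.2500, 3.2500, -1.7500)

v_1 = (2, -2, -2, -2); ‖v_1‖ = 4.0000, so q_1 = (0.5000, -0.5000, -0.5000, -0.5000).
q_1·v_2 = 0.5000·4 + (-0.5000)·(-2) + (-0.5000)·1 + (-0.5000)·(-4) = 4.5000.
u_2 = v_2 − 4.5000·q_1 = (1.7500, 0.2500, 3.2500, -1.7500).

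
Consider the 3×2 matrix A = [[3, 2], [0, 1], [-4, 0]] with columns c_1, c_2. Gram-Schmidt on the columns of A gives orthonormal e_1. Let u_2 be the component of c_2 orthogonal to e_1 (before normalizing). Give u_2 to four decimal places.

c_1 = (3, 0, -4); ‖c_1‖ = 5.0000, so e_1 = (0.6000, 0.0000, -0.8000).
e_1·c_2 = 0.6000·2 + 0.0000·1 + (-0.8000)·0 = 1.2000.
u_2 = c_2 − 1.2000·e_1 = (1.2800, 1.0000, 0.9600).

u_2 = (1.2800, 1.0000, 0.9600)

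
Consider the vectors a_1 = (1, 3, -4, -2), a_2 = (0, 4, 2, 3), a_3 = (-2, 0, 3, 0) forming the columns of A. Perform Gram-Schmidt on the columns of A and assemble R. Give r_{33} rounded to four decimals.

a_1 = (1, 3, -4, -2); ‖a_1‖ = 5.4772, so e_1 = (0.1826, 0.5477, -0.7303, -0.3651).
e_1·a_2 = 0.1826·0 + 0.5477·4 + (-0.7303)·2 + (-0.3651)·3 = -0.3651.
u_2 = a_2 + 0.3651·e_1 = (0.0667, 4.2000, 1.7333, 2.8667).
‖u_2‖ = 5.3728, so e_2 = (0.0124, 0.7817, 0.3226, 0.5336).
e_1·a_3 = 0.1826·(-2) + 0.5477·0 + (-0.7303)·3 + (-0.3651)·0 = -2.5560; e_2·a_3 = 0.0124·(-2) + 0.7817·0 + 0.3226·3 + 0.5336·0 = 0.9430.
u_3 = a_3 + 2.5560·e_1 − 0.9430·e_2 = (-1.5450, 0.6628, 0.8291, -1.4365).
r_{33} = ‖u_3‖ = 2.3616.

r_{33} = 2.3616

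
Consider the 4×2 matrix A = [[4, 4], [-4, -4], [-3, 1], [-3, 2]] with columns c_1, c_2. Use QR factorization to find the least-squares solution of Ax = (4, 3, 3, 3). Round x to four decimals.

x = (-0.6185, 0.7358)

q_1 = c_1/‖c_1‖ = (4, -4, -3, -3)/7.0711 = (0.5657, -0.5657, -0.4243, -0.4243).
r_{12} = q_1·c_2 = 3.2527.
u_2 = c_2 − 3.2527·q_1 = (2.1600, -2.1600, 2.3800, 3.3800).
‖u_2‖ = 5.1400, so q_2 = (0.4202, -0.4202, 0.4630, 0.6576).
Qᵀb = (-1.9799, 3.7821).
Back-substitute: x_2 = 3.7821/5.1400 = 0.7358.
x_1 = (-1.9799 − 3.2527·0.7358)/7.0711 = -0.6185.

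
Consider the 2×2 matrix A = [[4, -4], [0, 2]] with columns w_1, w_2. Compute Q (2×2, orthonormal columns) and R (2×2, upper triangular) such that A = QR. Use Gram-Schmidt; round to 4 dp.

q_1 = w_1/‖w_1‖ = (4, 0)/4.0000 = (1.0000, 0.0000).
r_{12} = q_1·w_2 = -4.0000.
u_2 = w_2 + 4.0000·q_1 = (0.0000, 2.0000).
‖u_2‖ = 2.0000, so q_2 = (0.0000, 1.0000).

Q = [[1.0000, 0.0000], [0.0000, 1.0000]], R = [[4.0000, -4.0000], [0.0000, 2.0000]]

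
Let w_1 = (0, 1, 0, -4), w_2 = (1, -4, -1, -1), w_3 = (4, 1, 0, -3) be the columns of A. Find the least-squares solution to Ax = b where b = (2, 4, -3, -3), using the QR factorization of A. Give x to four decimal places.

x = (0.4491, -0.5226, 0.6434)

q_1 = w_1/‖w_1‖ = (0, 1, 0, -4)/4.1231 = (0.0000, 0.2425, 0.0000, -0.9701).
r_{12} = q_1·w_2 = 0.0000.
u_2 = w_2 + 0.0000·q_1 = (1.0000, -4.0000, -1.0000, -1.0000).
‖u_2‖ = 4.3589, so q_2 = (0.2294, -0.9177, -0.2294, -0.2294).
r_{13} = q_1·w_3 = 3.1530; r_{23} = q_2·w_3 = 0.6882.
u_3 = w_3 − 3.1530·q_1 − 0.6882·q_2 = (3.8421, 0.8669, 0.1579, 0.2167).
‖u_3‖ = 3.9478, so q_3 = (0.9732, 0.2196, 0.0400, 0.0549).
Qᵀb = (3.8806, -1.8353, 2.5401).
Back-substitute: x_3 = 2.5401/3.9478 = 0.6434.
x_2 = (-1.8353 − 0.6882·0.6434)/4.3589 = -0.5226.
x_1 = (3.8806 + 0.0000·(-0.5226) − 3.1530·0.6434)/4.1231 = 0.4491.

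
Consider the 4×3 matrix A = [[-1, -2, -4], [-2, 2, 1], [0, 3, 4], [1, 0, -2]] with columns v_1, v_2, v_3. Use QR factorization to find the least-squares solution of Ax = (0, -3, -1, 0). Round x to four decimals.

x = (0.7091, -0.8726, 0.3296)

v_1 = (-1, -2, 0, 1); ‖v_1‖ = 2.4495, so e_1 = (-0.4082, -0.8165, 0.0000, 0.4082).
e_1·v_2 = (-0.4082)·(-2) + (-0.8165)·2 + 0.0000·3 + 0.4082·0 = -0.8165.
u_2 = v_2 + 0.8165·e_1 = (-2.3333, 1.3333, 3.0000, 0.3333).
‖u_2‖ = 4.0415, so e_2 = (-0.5774, 0.3299, 0.7423, 0.0825).
e_1·v_3 = (-0.4082)·(-4) + (-0.8165)·1 + 0.0000·4 + 0.4082·(-2) = 0.0000; e_2·v_3 = (-0.5774)·(-4) + 0.3299·1 + 0.7423·4 + 0.0825·(-2) = 5.4436.
u_3 = v_3 + 0.0000·e_1 − 5.4436·e_2 = (-0.8571, -0.7959, -0.0408, -2.4490).
‖u_3‖ = 2.7143, so e_3 = (-0.3158, -0.2932, -0.0150, -0.9023).
Qᵀb = (2.4495, -1.7321, 0.8947).
Back-substitute: x_3 = 0.8947/2.7143 = 0.3296.
x_2 = (-1.7321 − 5.4436·0.3296)/4.0415 = -0.8726.
x_1 = (2.4495 + 0.8165·(-0.8726) + 0.0000·0.3296)/2.4495 = 0.7091.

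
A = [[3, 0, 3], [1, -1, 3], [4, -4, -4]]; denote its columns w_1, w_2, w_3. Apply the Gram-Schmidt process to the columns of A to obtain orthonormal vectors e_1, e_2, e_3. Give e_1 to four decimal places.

e_1 = (0.5883, 0.1961, 0.7845)

w_1 = (3, 1, 4); ‖w_1‖ = 5.0990, so e_1 = (0.5883, 0.1961, 0.7845).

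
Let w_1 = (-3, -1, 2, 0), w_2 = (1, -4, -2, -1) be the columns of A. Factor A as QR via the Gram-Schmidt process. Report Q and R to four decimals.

Q = [[-0.8018, 0.0773], [-0.2673, -0.9119], [0.5345, -0.3400], [0.0000, -0.2164]], R = [[3.7417, -0.8018], [0.0000, 4.6214]]

w_1 = (-3, -1, 2, 0); ‖w_1‖ = 3.7417, so q_1 = (-0.8018, -0.2673, 0.5345, 0.0000).
q_1·w_2 = (-0.8018)·1 + (-0.2673)·(-4) + 0.5345·(-2) + 0.0000·(-1) = -0.8018.
u_2 = w_2 + 0.8018·q_1 = (0.3571, -4.2143, -1.5714, -1.0000).
‖u_2‖ = 4.6214, so q_2 = (0.0773, -0.9119, -0.3400, -0.2164).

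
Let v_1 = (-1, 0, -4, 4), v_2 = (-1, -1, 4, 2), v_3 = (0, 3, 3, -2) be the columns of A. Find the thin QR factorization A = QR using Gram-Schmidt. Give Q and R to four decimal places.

Q = [[-0.1741, -0.2676, -0.1788], [0.0000, -0.2208, 0.9676], [-0.6963, 0.6958, 0.1464], [0.6963, 0.6289, 0.1017]], R = [[5.7446, -1.2185, -3.4816], [0.0000, 4.5294, 0.1673], [0.0000, 0.0000, 3.1386]]

v_1 = (-1, 0, -4, 4); ‖v_1‖ = 5.7446, so q_1 = (-0.1741, 0.0000, -0.6963, 0.6963).
q_1·v_2 = (-0.1741)·(-1) + 0.0000·(-1) + (-0.6963)·4 + 0.6963·2 = -1.2185.
u_2 = v_2 + 1.2185·q_1 = (-1.2121, -1.0000, 3.1515, 2.8485).
‖u_2‖ = 4.5294, so q_2 = (-0.2676, -0.2208, 0.6958, 0.6289).
q_1·v_3 = (-0.1741)·0 + 0.0000·3 + (-0.6963)·3 + 0.6963·(-2) = -3.4816; q_2·v_3 = (-0.2676)·0 + (-0.2208)·3 + 0.6958·3 + 0.6289·(-2) = 0.1673.
u_3 = v_3 + 3.4816·q_1 − 0.1673·q_2 = (-0.5613, 3.0369, 0.4594, 0.3191).
‖u_3‖ = 3.1386, so q_3 = (-0.1788, 0.9676, 0.1464, 0.1017).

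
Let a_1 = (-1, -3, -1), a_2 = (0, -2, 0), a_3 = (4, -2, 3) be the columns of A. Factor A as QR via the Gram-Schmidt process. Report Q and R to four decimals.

a_1 = (-1, -3, -1); ‖a_1‖ = 3.3166, so e_1 = (-0.3015, -0.9045, -0.3015).
e_1·a_2 = (-0.3015)·0 + (-0.9045)·(-2) + (-0.3015)·0 = 1.8091.
u_2 = a_2 − 1.8091·e_1 = (0.5455, -0.3636, 0.5455).
‖u_2‖ = 0.8528, so e_2 = (0.6396, -0.4264, 0.6396).
e_1·a_3 = (-0.3015)·4 + (-0.9045)·(-2) + (-0.3015)·3 = -0.3015; e_2·a_3 = 0.6396·4 + (-0.4264)·(-2) + 0.6396·3 = 5.3300.
u_3 = a_3 + 0.3015·e_1 − 5.3300·e_2 = (0.5000, 0.0000, -0.5000).
‖u_3‖ = 0.7071, so e_3 = (0.7071, 0.0000, -0.7071).

Q = [[-0.3015, 0.6396, 0.7071], [-0.9045, -0.4264, 0.0000], [-0.3015, 0.6396, -0.7071]], R = [[3.3166, 1.8091, -0.3015], [0.0000, 0.8528, 5.3300], [0.0000, 0.0000, 0.7071]]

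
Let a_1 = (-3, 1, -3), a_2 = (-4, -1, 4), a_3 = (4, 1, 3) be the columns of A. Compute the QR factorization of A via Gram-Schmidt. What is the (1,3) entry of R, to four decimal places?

r_{13} = -4.5883

e_1 = a_1/‖a_1‖ = (-3, 1, -3)/4.3589 = (-0.6882, 0.2294, -0.6882).
r_{13} = e_1·a_3 = -4.5883.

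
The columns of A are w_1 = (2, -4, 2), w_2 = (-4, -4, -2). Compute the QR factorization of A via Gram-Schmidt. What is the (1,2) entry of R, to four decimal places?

r_{12} = 0.8165

w_1 = (2, -4, 2); ‖w_1‖ = 4.8990, so q_1 = (0.4082, -0.8165, 0.4082).
r_{12} = q_1·w_2 = 0.8165.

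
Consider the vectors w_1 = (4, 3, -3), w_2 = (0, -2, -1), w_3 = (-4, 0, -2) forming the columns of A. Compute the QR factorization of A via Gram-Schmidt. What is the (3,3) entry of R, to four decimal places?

w_1 = (4, 3, -3); ‖w_1‖ = 5.8310, so e_1 = (0.6860, 0.5145, -0.5145).
e_1·w_2 = 0.6860·0 + 0.5145·(-2) + (-0.5145)·(-1) = -0.5145.
u_2 = w_2 + 0.5145·e_1 = (0.3529, -1.7353, -1.2647).
‖u_2‖ = 2.1761, so e_2 = (0.1622, -0.7974, -0.5812).
e_1·w_3 = 0.6860·(-4) + 0.5145·0 + (-0.5145)·(-2) = -1.7150; e_2·w_3 = 0.1622·(-4) + (-0.7974)·0 + (-0.5812)·(-2) = 0.5136.
u_3 = w_3 + 1.7150·e_1 − 0.5136·e_2 = (-2.9068, 1.2919, -2.5839).
r_{33} = ‖u_3‖ = 4.0982.

r_{33} = 4.0982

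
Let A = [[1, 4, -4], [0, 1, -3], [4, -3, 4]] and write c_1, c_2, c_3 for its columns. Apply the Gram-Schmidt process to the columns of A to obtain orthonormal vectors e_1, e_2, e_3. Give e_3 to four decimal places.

e_1 = c_1/‖c_1‖ = (1, 0, 4)/4.1231 = (0.2425, 0.0000, 0.9701).
r_{12} = e_1·c_2 = -1.9403.
u_2 = c_2 + 1.9403·e_1 = (4.4706, 1.0000, -1.1176).
‖u_2‖ = 4.7154, so e_2 = (0.9481, 0.2121, -0.2370).
r_{13} = e_1·c_3 = 2.9104; r_{23} = e_2·c_3 = -5.3766.
u_3 = c_3 − 2.9104·e_1 + 5.3766·e_2 = (0.3915, -1.8598, -0.0979).
‖u_3‖ = 1.9031, so e_3 = (0.2057, -0.9773, -0.0514).

e_3 = (0.2057, -0.9773, -0.0514)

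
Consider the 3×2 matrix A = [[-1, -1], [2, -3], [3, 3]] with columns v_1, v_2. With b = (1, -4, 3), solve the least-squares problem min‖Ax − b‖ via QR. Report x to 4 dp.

x = (-0.3200, 1.1200)

v_1 = (-1, 2, 3); ‖v_1‖ = 3.7417, so q_1 = (-0.2673, 0.5345, 0.8018).
q_1·v_2 = (-0.2673)·(-1) + 0.5345·(-3) + 0.8018·3 = 1.0690.
u_2 = v_2 − 1.0690·q_1 = (-0.7143, -3.5714, 2.1429).
‖u_2‖ = 4.2258, so q_2 = (-0.1690, -0.8452, 0.5071).
Qᵀb = (0.0000, 4.7329).
Back-substitute: x_2 = 4.7329/4.2258 = 1.1200.
x_1 = (0.0000 − 1.0690·1.1200)/3.7417 = -0.3200.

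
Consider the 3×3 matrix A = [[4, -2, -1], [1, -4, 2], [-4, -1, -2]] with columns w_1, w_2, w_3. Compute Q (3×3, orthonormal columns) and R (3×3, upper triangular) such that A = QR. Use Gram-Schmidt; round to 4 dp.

Q = [[0.6963, -0.2360, -0.6778], [0.1741, -0.8607, 0.4785], [-0.6963, -0.4512, -0.5582]], R = [[5.7446, -1.3926, 1.0445], [0.0000, 4.3658, -0.5830], [0.0000, 0.0000, 2.7512]]

w_1 = (4, 1, -4); ‖w_1‖ = 5.7446, so e_1 = (0.6963, 0.1741, -0.6963).
e_1·w_2 = 0.6963·(-2) + 0.1741·(-4) + (-0.6963)·(-1) = -1.3926.
u_2 = w_2 + 1.3926·e_1 = (-1.0303, -3.7576, -1.9697).
‖u_2‖ = 4.3658, so e_2 = (-0.2360, -0.8607, -0.4512).
e_1·w_3 = 0.6963·(-1) + 0.1741·2 + (-0.6963)·(-2) = 1.0445; e_2·w_3 = (-0.2360)·(-1) + (-0.8607)·2 + (-0.4512)·(-2) = -0.5830.
u_3 = w_3 − 1.0445·e_1 + 0.5830·e_2 = (-1.8649, 1.3164, -1.5358).
‖u_3‖ = 2.7512, so e_3 = (-0.6778, 0.4785, -0.5582).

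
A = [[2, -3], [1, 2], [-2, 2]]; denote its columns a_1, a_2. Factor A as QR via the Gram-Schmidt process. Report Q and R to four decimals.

e_1 = a_1/‖a_1‖ = (2, 1, -2)/3.0000 = (0.6667, 0.3333, -0.6667).
r_{12} = e_1·a_2 = -2.6667.
u_2 = a_2 + 2.6667·e_1 = (-1.2222, 2.8889, 0.2222).
‖u_2‖ = 3.1447, so e_2 = (-0.3887, 0.9187, 0.0707).

Q = [[0.6667, -0.3887], [0.3333, 0.9187], [-0.6667, 0.0707]], R = [[3.0000, -2.6667], [0.0000, 3.1447]]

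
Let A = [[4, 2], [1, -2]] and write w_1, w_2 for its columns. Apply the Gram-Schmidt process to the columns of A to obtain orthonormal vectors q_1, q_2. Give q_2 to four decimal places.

w_1 = (4, 1); ‖w_1‖ = 4.1231, so q_1 = (0.9701, 0.2425).
q_1·w_2 = 0.9701·2 + 0.2425·(-2) = 1.4552.
u_2 = w_2 − 1.4552·q_1 = (0.5882, -2.3529).
‖u_2‖ = 2.4254, so q_2 = (0.2425, -0.9701).

q_2 = (0.2425, -0.9701)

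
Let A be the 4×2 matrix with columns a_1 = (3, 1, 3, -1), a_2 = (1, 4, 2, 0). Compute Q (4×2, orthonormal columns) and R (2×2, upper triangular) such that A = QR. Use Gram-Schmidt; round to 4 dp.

q_1 = a_1/‖a_1‖ = (3, 1, 3, -1)/4.4721 = (0.6708, 0.2236, 0.6708, -0.2236).
r_{12} = q_1·a_2 = 2.9069.
u_2 = a_2 − 2.9069·q_1 = (-0.9500, 3.3500, 0.0500, 0.6500).
‖u_2‖ = 3.5426, so q_2 = (-0.2682, 0.9456, 0.0141, 0.1835).

Q = [[0.6708, -0.2682], [0.2236, 0.9456], [0.6708, 0.0141], [-0.2236, 0.1835]], R = [[4.4721, 2.9069], [0.0000, 3.5426]]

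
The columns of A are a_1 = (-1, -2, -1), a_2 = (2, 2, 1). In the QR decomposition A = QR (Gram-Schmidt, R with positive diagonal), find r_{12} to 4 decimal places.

a_1 = (-1, -2, -1); ‖a_1‖ = 2.4495, so e_1 = (-0.4082, -0.8165, -0.4082).
r_{12} = e_1·a_2 = -2.8577.

r_{12} = -2.8577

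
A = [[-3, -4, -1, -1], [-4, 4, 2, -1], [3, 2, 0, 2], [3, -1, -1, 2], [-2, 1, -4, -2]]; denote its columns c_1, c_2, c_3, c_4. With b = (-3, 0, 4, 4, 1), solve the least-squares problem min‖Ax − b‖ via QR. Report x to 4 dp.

x = (-0.3158, 0.6512, -0.9660, 2.0780)

c_1 = (-3, -4, 3, 3, -2); ‖c_1‖ = 6.8557, so e_1 = (-0.4376, -0.5835, 0.4376, 0.4376, -0.2917).
e_1·c_2 = (-0.4376)·(-4) + (-0.5835)·4 + 0.4376·2 + 0.4376·(-1) + (-0.2917)·1 = -0.4376.
u_2 = c_2 + 0.4376·e_1 = (-4.1915, 3.7447, 2.1915, -0.8085, 0.8723).
‖u_2‖ = 6.1489, so e_2 = (-0.6817, 0.6090, 0.3564, -0.1315, 0.1419).
e_1·c_3 = (-0.4376)·(-1) + (-0.5835)·2 + 0.4376·0 + 0.4376·(-1) + (-0.2917)·(-4) = 0.0000; e_2·c_3 = (-0.6817)·(-1) + 0.6090·2 + 0.3564·0 + (-0.1315)·(-1) + 0.1419·(-4) = 1.4637.
u_3 = c_3 + 0.0000·e_1 − 1.4637·e_2 = (-0.0023, 1.1086, -0.5217, -0.8075, -4.2077).
‖u_3‖ = 4.4562, so e_3 = (-0.0005, 0.2488, -0.1171, -0.1812, -0.9442).
e_1·c_4 = (-0.4376)·(-1) + (-0.5835)·(-1) + 0.4376·2 + 0.4376·2 + (-0.2917)·(-2) = 3.3549; e_2·c_4 = (-0.6817)·(-1) + 0.6090·(-1) + 0.3564·2 + (-0.1315)·2 + 0.1419·(-2) = 0.2388; e_3·c_4 = (-0.0005)·(-1) + 0.2488·(-1) + (-0.1171)·2 + (-0.1812)·2 + (-0.9442)·(-2) = 1.0436.
u_4 = c_4 − 3.3549·e_1 − 0.2388·e_2 − 1.0436·e_3 = (0.6314, 0.5524, 0.5690, 0.7524, -0.0697).
‖u_4‖ = 1.2643, so e_4 = (0.4994, 0.4369, 0.4500, 0.5951, -0.0552).
Qᵀb = (4.5218, 3.0865, -2.1358, 2.6273).
Back-substitute: x_4 = 2.6273/1.2643 = 2.0780.
x_3 = (-2.1358 − 1.0436·2.0780)/4.4562 = -0.9660.
x_2 = (3.0865 − 1.4637·(-0.9660) − 0.2388·2.0780)/6.1489 = 0.6512.
x_1 = (4.5218 + 0.4376·0.6512 + 0.0000·(-0.9660) − 3.3549·2.0780)/6.8557 = -0.3158.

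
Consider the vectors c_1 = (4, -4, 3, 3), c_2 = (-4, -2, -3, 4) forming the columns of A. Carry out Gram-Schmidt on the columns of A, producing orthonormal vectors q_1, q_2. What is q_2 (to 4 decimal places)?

c_1 = (4, -4, 3, 3); ‖c_1‖ = 7.0711, so q_1 = (0.5657, -0.5657, 0.4243, 0.4243).
q_1·c_2 = 0.5657·(-4) + (-0.5657)·(-2) + 0.4243·(-3) + 0.4243·4 = -0.7071.
u_2 = c_2 + 0.7071·q_1 = (-3.6000, -2.4000, -2.7000, 4.3000).
‖u_2‖ = 6.6708, so q_2 = (-0.5397, -0.3598, -0.4047, 0.6446).

q_2 = (-0.5397, -0.3598, -0.4047, 0.6446)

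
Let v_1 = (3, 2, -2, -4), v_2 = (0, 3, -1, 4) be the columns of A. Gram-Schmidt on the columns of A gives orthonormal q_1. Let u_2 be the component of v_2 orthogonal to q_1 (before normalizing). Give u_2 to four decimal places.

v_1 = (3, 2, -2, -4); ‖v_1‖ = 5.7446, so q_1 = (0.5222, 0.3482, -0.3482, -0.6963).
q_1·v_2 = 0.5222·0 + 0.3482·3 + (-0.3482)·(-1) + (-0.6963)·4 = -1.3926.
u_2 = v_2 + 1.3926·q_1 = (0.7273, 3.4848, -1.4848, 3.0303).

u_2 = (0.7273, 3.4848, -1.4848, 3.0303)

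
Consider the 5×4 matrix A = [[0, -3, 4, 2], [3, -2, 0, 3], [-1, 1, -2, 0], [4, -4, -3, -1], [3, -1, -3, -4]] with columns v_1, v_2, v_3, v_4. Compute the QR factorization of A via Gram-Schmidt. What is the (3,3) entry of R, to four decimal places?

v_1 = (0, 3, -1, 4, 3); ‖v_1‖ = 5.9161, so q_1 = (0.0000, 0.5071, -0.1690, 0.6761, 0.5071).
q_1·v_2 = 0.0000·(-3) + 0.5071·(-2) + (-0.1690)·1 + 0.6761·(-4) + 0.5071·(-1) = -4.3948.
u_2 = v_2 + 4.3948·q_1 = (-3.0000, 0.2286, 0.2571, -1.0286, 1.2286).
‖u_2‖ = 3.4184, so q_2 = (-0.8776, 0.0669, 0.0752, -0.3009, 0.3594).
q_1·v_3 = 0.0000·4 + 0.5071·0 + (-0.1690)·(-2) + 0.6761·(-3) + 0.5071·(-3) = -3.2116; q_2·v_3 = (-0.8776)·4 + 0.0669·0 + 0.0752·(-2) + (-0.3009)·(-3) + 0.3594·(-3) = -3.8363.
u_3 = v_3 + 3.2116·q_1 + 3.8363·q_2 = (0.6333, 1.8851, -2.2543, -1.9829, 0.0073).
r_{33} = ‖u_3‖ = 3.6011.

r_{33} = 3.6011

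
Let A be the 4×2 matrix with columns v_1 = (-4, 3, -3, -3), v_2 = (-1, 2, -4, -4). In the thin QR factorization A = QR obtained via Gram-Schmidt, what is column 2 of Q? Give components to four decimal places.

q_1 = v_1/‖v_1‖ = (-4, 3, -3, -3)/6.5574 = (-0.6100, 0.4575, -0.4575, -0.4575).
r_{12} = q_1·v_2 = 5.1850.
u_2 = v_2 − 5.1850·q_1 = (2.1628, -0.3721, -1.6279, -1.6279).
‖u_2‖ = 3.1806, so q_2 = (0.6800, -0.1170, -0.5118, -0.5118).

q_2 = (0.6800, -0.1170, -0.5118, -0.5118)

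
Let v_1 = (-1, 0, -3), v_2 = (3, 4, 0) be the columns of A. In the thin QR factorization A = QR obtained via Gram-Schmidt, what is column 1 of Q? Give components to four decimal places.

q_1 = (-0.3162, 0.0000, -0.9487)

q_1 = v_1/‖v_1‖ = (-1, 0, -3)/3.1623 = (-0.3162, 0.0000, -0.9487).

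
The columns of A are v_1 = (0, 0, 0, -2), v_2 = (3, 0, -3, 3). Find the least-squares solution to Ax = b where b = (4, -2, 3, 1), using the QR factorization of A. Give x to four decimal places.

v_1 = (0, 0, 0, -2); ‖v_1‖ = 2.0000, so e_1 = (0.0000, 0.0000, 0.0000, -1.0000).
e_1·v_2 = 0.0000·3 + 0.0000·0 + 0.0000·(-3) + (-1.0000)·3 = -3.0000.
u_2 = v_2 + 3.0000·e_1 = (3.0000, 0.0000, -3.0000, 0.0000).
‖u_2‖ = 4.2426, so e_2 = (0.7071, 0.0000, -0.7071, 0.0000).
Qᵀb = (-1.0000, 0.7071).
Back-substitute: x_2 = 0.7071/4.2426 = 0.1667.
x_1 = (-1.0000 + 3.0000·0.1667)/2.0000 = -0.2500.

x = (-0.2500, 0.1667)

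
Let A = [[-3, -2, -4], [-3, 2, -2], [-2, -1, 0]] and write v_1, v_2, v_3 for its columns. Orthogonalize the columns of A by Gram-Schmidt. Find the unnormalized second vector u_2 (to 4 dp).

u_2 = (-1.7273, 2.2727, -0.8182)

v_1 = (-3, -3, -2); ‖v_1‖ = 4.6904, so q_1 = (-0.6396, -0.6396, -0.4264).
q_1·v_2 = (-0.6396)·(-2) + (-0.6396)·2 + (-0.4264)·(-1) = 0.4264.
u_2 = v_2 − 0.4264·q_1 = (-1.7273, 2.2727, -0.8182).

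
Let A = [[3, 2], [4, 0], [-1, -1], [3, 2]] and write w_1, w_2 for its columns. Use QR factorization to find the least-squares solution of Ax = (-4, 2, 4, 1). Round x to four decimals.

x = (0.5822, -1.9521)

q_1 = w_1/‖w_1‖ = (3, 4, -1, 3)/5.9161 = (0.5071, 0.6761, -0.1690, 0.5071).
r_{12} = q_1·w_2 = 2.1974.
u_2 = w_2 − 2.1974·q_1 = (0.8857, -1.4857, -0.6286, 0.8857).
‖u_2‖ = 2.0424, so q_2 = (0.4337, -0.7274, -0.3078, 0.4337).
Qᵀb = (-0.8452, -3.9869).
Back-substitute: x_2 = -3.9869/2.0424 = -1.9521.
x_1 = (-0.8452 − 2.1974·(-1.9521))/5.9161 = 0.5822.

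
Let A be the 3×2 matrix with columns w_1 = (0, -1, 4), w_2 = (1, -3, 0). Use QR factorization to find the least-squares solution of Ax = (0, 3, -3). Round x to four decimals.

x = (-0.7640, -0.6708)

q_1 = w_1/‖w_1‖ = (0, -1, 4)/4.1231 = (0.0000, -0.2425, 0.9701).
r_{12} = q_1·w_2 = 0.7276.
u_2 = w_2 − 0.7276·q_1 = (1.0000, -2.8235, -0.7059).
‖u_2‖ = 3.0774, so q_2 = (0.3249, -0.9175, -0.2294).
Qᵀb = (-3.6380, -2.0644).
Back-substitute: x_2 = -2.0644/3.0774 = -0.6708.
x_1 = (-3.6380 − 0.7276·(-0.6708))/4.1231 = -0.7640.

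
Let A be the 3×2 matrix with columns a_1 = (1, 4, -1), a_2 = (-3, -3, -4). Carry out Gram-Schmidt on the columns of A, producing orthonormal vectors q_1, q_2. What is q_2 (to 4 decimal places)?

q_2 = (-0.4574, -0.1064, -0.8829)

q_1 = a_1/‖a_1‖ = (1, 4, -1)/4.2426 = (0.2357, 0.9428, -0.2357).
r_{12} = q_1·a_2 = -2.5927.
u_2 = a_2 + 2.5927·q_1 = (-2.3889, -0.5556, -4.6111).
‖u_2‖ = 5.2228, so q_2 = (-0.4574, -0.1064, -0.8829).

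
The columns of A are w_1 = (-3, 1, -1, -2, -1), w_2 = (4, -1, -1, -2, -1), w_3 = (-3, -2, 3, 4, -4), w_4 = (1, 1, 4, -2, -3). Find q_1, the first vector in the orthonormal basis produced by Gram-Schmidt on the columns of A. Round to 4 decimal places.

q_1 = w_1/‖w_1‖ = (-3, 1, -1, -2, -1)/4.0000 = (-0.7500, 0.2500, -0.2500, -0.5000, -0.2500).

q_1 = (-0.7500, 0.2500, -0.2500, -0.5000, -0.2500)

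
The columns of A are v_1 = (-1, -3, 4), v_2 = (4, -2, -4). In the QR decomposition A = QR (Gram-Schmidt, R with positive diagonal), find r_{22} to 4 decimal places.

r_{22} = 5.3349

v_1 = (-1, -3, 4); ‖v_1‖ = 5.0990, so e_1 = (-0.1961, -0.5883, 0.7845).
e_1·v_2 = (-0.1961)·4 + (-0.5883)·(-2) + 0.7845·(-4) = -2.7456.
u_2 = v_2 + 2.7456·e_1 = (3.4615, -3.6154, -1.8462).
r_{22} = ‖u_2‖ = 5.3349.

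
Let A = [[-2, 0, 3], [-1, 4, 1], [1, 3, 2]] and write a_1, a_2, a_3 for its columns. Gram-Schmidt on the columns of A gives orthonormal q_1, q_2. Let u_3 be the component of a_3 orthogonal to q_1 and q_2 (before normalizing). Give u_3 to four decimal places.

q_1 = a_1/‖a_1‖ = (-2, -1, 1)/2.4495 = (-0.8165, -0.4082, 0.4082).
r_{12} = q_1·a_2 = -0.4082.
u_2 = a_2 + 0.4082·q_1 = (-0.3333, 3.8333, 3.1667).
‖u_2‖ = 4.9833, so q_2 = (-0.0669, 0.7692, 0.6355).
r_{13} = q_1·a_3 = -2.0412; r_{23} = q_2·a_3 = 1.8395.
u_3 = a_3 + 2.0412·q_1 − 1.8395·q_2 = (1.4564, -1.2483, 1.6644).

u_3 = (1.4564, -1.2483, 1.6644)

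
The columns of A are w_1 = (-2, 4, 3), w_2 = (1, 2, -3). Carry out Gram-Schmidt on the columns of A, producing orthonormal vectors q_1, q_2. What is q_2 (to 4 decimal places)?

w_1 = (-2, 4, 3); ‖w_1‖ = 5.3852, so q_1 = (-0.3714, 0.7428, 0.5571).
q_1·w_2 = (-0.3714)·1 + 0.7428·2 + 0.5571·(-3) = -0.5571.
u_2 = w_2 + 0.5571·q_1 = (0.7931, 2.4138, -2.6897).
‖u_2‖ = 3.7000, so q_2 = (0.2144, 0.6524, -0.7269).

q_2 = (0.2144, 0.6524, -0.7269)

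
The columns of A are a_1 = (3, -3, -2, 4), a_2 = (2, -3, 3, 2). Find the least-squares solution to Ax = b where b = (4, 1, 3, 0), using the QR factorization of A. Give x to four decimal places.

x = (-0.2289, 0.6881)

a_1 = (3, -3, -2, 4); ‖a_1‖ = 6.1644, so q_1 = (0.4867, -0.4867, -0.3244, 0.6489).
q_1·a_2 = 0.4867·2 + (-0.4867)·(-3) + (-0.3244)·3 + 0.6489·2 = 2.7578.
u_2 = a_2 − 2.7578·q_1 = (0.6579, -1.6579, 3.8947, 0.2105).
‖u_2‖ = 4.2889, so q_2 = (0.1534, -0.3866, 0.9081, 0.0491).
Qᵀb = (0.4867, 2.9513).
Back-substitute: x_2 = 2.9513/4.2889 = 0.6881.
x_1 = (0.4867 − 2.7578·0.6881)/6.1644 = -0.2289.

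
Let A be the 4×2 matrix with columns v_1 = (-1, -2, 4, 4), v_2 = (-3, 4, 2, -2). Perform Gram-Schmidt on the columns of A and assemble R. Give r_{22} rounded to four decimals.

r_{22} = 5.6854

v_1 = (-1, -2, 4, 4); ‖v_1‖ = 6.0828, so e_1 = (-0.1644, -0.3288, 0.6576, 0.6576).
e_1·v_2 = (-0.1644)·(-3) + (-0.3288)·4 + 0.6576·2 + 0.6576·(-2) = -0.8220.
u_2 = v_2 + 0.8220·e_1 = (-3.1351, 3.7297, 2.5405, -1.4595).
r_{22} = ‖u_2‖ = 5.6854.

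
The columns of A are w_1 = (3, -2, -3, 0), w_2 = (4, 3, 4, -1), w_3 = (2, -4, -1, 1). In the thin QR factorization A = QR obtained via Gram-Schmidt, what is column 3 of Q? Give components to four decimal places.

e_1 = w_1/‖w_1‖ = (3, -2, -3, 0)/4.6904 = (0.6396, -0.4264, -0.6396, 0.0000).
r_{12} = e_1·w_2 = -1.2792.
u_2 = w_2 + 1.2792·e_1 = (4.8182, 2.4545, 3.1818, -1.0000).
‖u_2‖ = 6.3532, so e_2 = (0.7584, 0.3863, 0.5008, -0.1574).
r_{13} = e_1·w_3 = 3.6244; r_{23} = e_2·w_3 = -0.6868.
u_3 = w_3 − 3.6244·e_1 + 0.6868·e_2 = (0.2027, -2.1892, 1.6622, 0.8919).
‖u_3‖ = 2.8969, so e_3 = (0.0700, -0.7557, 0.5738, 0.3079).

e_3 = (0.0700, -0.7557, 0.5738, 0.3079)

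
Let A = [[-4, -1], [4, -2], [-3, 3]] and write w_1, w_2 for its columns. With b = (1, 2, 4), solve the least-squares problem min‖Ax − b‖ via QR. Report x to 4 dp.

x = (-0.0519, 0.4519)

e_1 = w_1/‖w_1‖ = (-4, 4, -3)/6.4031 = (-0.6247, 0.6247, -0.4685).
r_{12} = e_1·w_2 = -2.0303.
u_2 = w_2 + 2.0303·e_1 = (-2.2683, -0.7317, 2.0488).
‖u_2‖ = 3.1429, so e_2 = (-0.7217, -0.2328, 0.6519).
Qᵀb = (-1.2494, 1.4201).
Back-substitute: x_2 = 1.4201/3.1429 = 0.4519.
x_1 = (-1.2494 + 2.0303·0.4519)/6.4031 = -0.0519.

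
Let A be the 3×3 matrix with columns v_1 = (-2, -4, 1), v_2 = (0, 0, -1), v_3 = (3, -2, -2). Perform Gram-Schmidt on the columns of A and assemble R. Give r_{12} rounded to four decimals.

q_1 = v_1/‖v_1‖ = (-2, -4, 1)/4.5826 = (-0.4364, -0.8729, 0.2182).
r_{12} = q_1·v_2 = -0.2182.

r_{12} = -0.2182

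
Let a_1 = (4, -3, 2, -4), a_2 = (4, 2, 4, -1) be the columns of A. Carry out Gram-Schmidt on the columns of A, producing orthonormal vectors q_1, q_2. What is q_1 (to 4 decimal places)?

q_1 = (0.5963, -0.4472, 0.2981, -0.5963)

q_1 = a_1/‖a_1‖ = (4, -3, 2, -4)/6.7082 = (0.5963, -0.4472, 0.2981, -0.5963).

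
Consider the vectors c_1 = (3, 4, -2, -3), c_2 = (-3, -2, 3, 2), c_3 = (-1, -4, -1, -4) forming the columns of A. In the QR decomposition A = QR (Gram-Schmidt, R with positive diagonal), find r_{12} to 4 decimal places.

e_1 = c_1/‖c_1‖ = (3, 4, -2, -3)/6.1644 = (0.4867, 0.6489, -0.3244, -0.4867).
r_{12} = e_1·c_2 = -4.7044.

r_{12} = -4.7044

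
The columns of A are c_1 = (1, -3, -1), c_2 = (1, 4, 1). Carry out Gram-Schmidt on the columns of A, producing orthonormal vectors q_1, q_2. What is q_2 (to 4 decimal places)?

q_2 = (0.9437, 0.3282, -0.0410)

c_1 = (1, -3, -1); ‖c_1‖ = 3.3166, so q_1 = (0.3015, -0.9045, -0.3015).
q_1·c_2 = 0.3015·1 + (-0.9045)·4 + (-0.3015)·1 = -3.6181.
u_2 = c_2 + 3.6181·q_1 = (2.0909, 0.7273, -0.0909).
‖u_2‖ = 2.2156, so q_2 = (0.9437, 0.3282, -0.0410).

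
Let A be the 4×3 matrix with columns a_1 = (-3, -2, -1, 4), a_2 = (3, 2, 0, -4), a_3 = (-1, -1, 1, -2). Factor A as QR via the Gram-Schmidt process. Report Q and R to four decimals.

a_1 = (-3, -2, -1, 4); ‖a_1‖ = 5.4772, so e_1 = (-0.5477, -0.3651, -0.1826, 0.7303).
e_1·a_2 = (-0.5477)·3 + (-0.3651)·2 + (-0.1826)·0 + 0.7303·(-4) = -5.2947.
u_2 = a_2 + 5.2947·e_1 = (0.1000, 0.0667, -0.9667, -0.1333).
‖u_2‖ = 0.9832, so e_2 = (0.1017, 0.0678, -0.9832, -0.1356).
e_1·a_3 = (-0.5477)·(-1) + (-0.3651)·(-1) + (-0.1826)·1 + 0.7303·(-2) = -0.7303; e_2·a_3 = 0.1017·(-1) + 0.0678·(-1) + (-0.9832)·1 + (-0.1356)·(-2) = -0.8815.
u_3 = a_3 + 0.7303·e_1 + 0.8815·e_2 = (-1.3103, -1.2069, 0.0000, -1.5862).
‖u_3‖ = 2.3853, so e_3 = (-0.5493, -0.5060, 0.0000, -0.6650).

Q = [[-0.5477, 0.1017, -0.5493], [-0.3651, 0.0678, -0.5060], [-0.1826, -0.9832, 0.0000], [0.7303, -0.1356, -0.6650]], R = [[5.4772, -5.2947, -0.7303], [0.0000, 0.9832, -0.8815], [0.0000, 0.0000, 2.3853]]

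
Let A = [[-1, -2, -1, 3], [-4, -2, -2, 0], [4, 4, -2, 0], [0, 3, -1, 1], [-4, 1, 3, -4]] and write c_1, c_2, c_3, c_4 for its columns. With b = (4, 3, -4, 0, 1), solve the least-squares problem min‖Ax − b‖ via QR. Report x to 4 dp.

x = (-0.8669, -0.0883, 0.3021, 0.9033)

c_1 = (-1, -4, 4, 0, -4); ‖c_1‖ = 7.0000, so q_1 = (-0.1429, -0.5714, 0.5714, 0.0000, -0.5714).
q_1·c_2 = (-0.1429)·(-2) + (-0.5714)·(-2) + 0.5714·4 + 0.0000·3 + (-0.5714)·1 = 3.1429.
u_2 = c_2 − 3.1429·q_1 = (-1.5510, -0.2041, 2.2041, 3.0000, 2.7959).
‖u_2‖ = 4.9115, so q_2 = (-0.3158, -0.0416, 0.4488, 0.6108, 0.5693).
q_1·c_3 = (-0.1429)·(-1) + (-0.5714)·(-2) + 0.5714·(-2) + 0.0000·(-1) + (-0.5714)·3 = -1.5714; q_2·c_3 = (-0.3158)·(-1) + (-0.0416)·(-2) + 0.4488·(-2) + 0.6108·(-1) + 0.5693·3 = 0.5984.
u_3 = c_3 + 1.5714·q_1 − 0.5984·q_2 = (-1.0355, -2.8731, -1.3706, -1.3655, 1.7614).
‖u_3‖ = 4.0215, so q_3 = (-0.2575, -0.7144, -0.3408, -0.3395, 0.4380).
q_1·c_4 = (-0.1429)·3 + (-0.5714)·0 + 0.5714·0 + 0.0000·1 + (-0.5714)·(-4) = 1.8571; q_2·c_4 = (-0.3158)·3 + (-0.0416)·0 + 0.4488·0 + 0.6108·1 + 0.5693·(-4) = -2.6136; q_3·c_4 = (-0.2575)·3 + (-0.7144)·0 + (-0.3408)·0 + (-0.3395)·1 + 0.4380·(-4) = -2.8640.
u_4 = c_4 − 1.8571·q_1 + 2.6136·q_2 + 2.8640·q_3 = (1.7024, -1.0935, -0.8644, 1.6240, -0.1965).
‖u_4‖ = 2.7418, so q_4 = (0.6209, -0.3988, -0.3153, 0.5923, -0.0717).
Qᵀb = (-5.1429, -2.6136, -1.3721, 2.4766).
Back-substitute: x_4 = 2.4766/2.7418 = 0.9033.
x_3 = (-1.3721 + 2.8640·0.9033)/4.0215 = 0.3021.
x_2 = (-2.6136 − 0.5984·0.3021 + 2.6136·0.9033)/4.9115 = -0.0883.
x_1 = (-5.1429 − 3.1429·(-0.0883) + 1.5714·0.3021 − 1.8571·0.9033)/7.0000 = -0.8669.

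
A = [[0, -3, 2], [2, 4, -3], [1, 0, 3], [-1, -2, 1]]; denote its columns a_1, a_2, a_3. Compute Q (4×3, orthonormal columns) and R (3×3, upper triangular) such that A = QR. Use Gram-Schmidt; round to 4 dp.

q_1 = a_1/‖a_1‖ = (0, 2, 1, -1)/2.4495 = (0.0000, 0.8165, 0.4082, -0.4082).
r_{12} = q_1·a_2 = 4.0825.
u_2 = a_2 − 4.0825·q_1 = (-3.0000, 0.6667, -1.6667, -0.3333).
‖u_2‖ = 3.5119, so q_2 = (-0.8542, 0.1898, -0.4746, -0.0949).
r_{13} = q_1·a_3 = -1.6330; r_{23} = q_2·a_3 = -3.7966.
u_3 = a_3 + 1.6330·q_1 + 3.7966·q_2 = (-1.2432, -0.9459, 1.8649, -0.0270).
‖u_3‖ = 2.4329, so q_3 = (-0.5110, -0.3888, 0.7665, -0.0111).

Q = [[0.0000, -0.8542, -0.5110], [0.8165, 0.1898, -0.3888], [0.4082, -0.4746, 0.7665], [-0.4082, -0.0949, -0.0111]], R = [[2.4495, 4.0825, -1.6330], [0.0000, 3.5119, -3.7966], [0.0000, 0.0000, 2.4329]]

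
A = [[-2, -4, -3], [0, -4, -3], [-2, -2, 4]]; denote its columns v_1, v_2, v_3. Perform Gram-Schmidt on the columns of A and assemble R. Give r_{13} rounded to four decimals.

e_1 = v_1/‖v_1‖ = (-2, 0, -2)/2.8284 = (-0.7071, 0.0000, -0.7071).
r_{13} = e_1·v_3 = -0.7071.

r_{13} = -0.7071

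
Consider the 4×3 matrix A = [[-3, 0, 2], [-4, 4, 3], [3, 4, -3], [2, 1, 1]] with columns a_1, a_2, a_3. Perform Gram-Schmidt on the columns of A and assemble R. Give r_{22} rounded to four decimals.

e_1 = a_1/‖a_1‖ = (-3, -4, 3, 2)/6.1644 = (-0.4867, -0.6489, 0.4867, 0.3244).
r_{12} = e_1·a_2 = -0.3244.
u_2 = a_2 + 0.3244·e_1 = (-0.1579, 3.7895, 4.1579, 1.1053).
r_{22} = ‖u_2‖ = 5.7354.

r_{22} = 5.7354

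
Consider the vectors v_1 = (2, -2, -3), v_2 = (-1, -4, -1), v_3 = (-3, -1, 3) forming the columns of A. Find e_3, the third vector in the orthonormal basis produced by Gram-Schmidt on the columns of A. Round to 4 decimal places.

e_1 = v_1/‖v_1‖ = (2, -2, -3)/4.1231 = (0.4851, -0.4851, -0.7276).
r_{12} = e_1·v_2 = 2.1828.
u_2 = v_2 − 2.1828·e_1 = (-2.0588, -2.9412, 0.5882).
‖u_2‖ = 3.6380, so e_2 = (-0.5659, -0.8085, 0.1617).
r_{13} = e_1·v_3 = -3.1530; r_{23} = e_2·v_3 = 2.9913.
u_3 = v_3 + 3.1530·e_1 − 2.9913·e_2 = (0.2222, -0.1111, 0.2222).
‖u_3‖ = 0.3333, so e_3 = (0.6667, -0.3333, 0.6667).

e_3 = (0.6667, -0.3333, 0.6667)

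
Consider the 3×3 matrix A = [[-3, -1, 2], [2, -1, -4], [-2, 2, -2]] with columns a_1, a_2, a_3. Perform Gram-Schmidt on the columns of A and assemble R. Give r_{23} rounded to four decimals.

r_{23} = -1.6096

a_1 = (-3, 2, -2); ‖a_1‖ = 4.1231, so q_1 = (-0.7276, 0.4851, -0.4851).
q_1·a_2 = (-0.7276)·(-1) + 0.4851·(-1) + (-0.4851)·2 = -0.7276.
u_2 = a_2 + 0.7276·q_1 = (-1.5294, -0.6471, 1.6471).
‖u_2‖ = 2.3389, so q_2 = (-0.6539, -0.2766, 0.7042).
r_{23} = q_2·a_3 = -1.6096.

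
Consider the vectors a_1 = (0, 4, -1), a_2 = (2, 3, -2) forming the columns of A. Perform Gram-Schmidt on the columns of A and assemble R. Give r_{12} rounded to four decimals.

r_{12} = 3.3955

a_1 = (0, 4, -1); ‖a_1‖ = 4.1231, so e_1 = (0.0000, 0.9701, -0.2425).
r_{12} = e_1·a_2 = 3.3955.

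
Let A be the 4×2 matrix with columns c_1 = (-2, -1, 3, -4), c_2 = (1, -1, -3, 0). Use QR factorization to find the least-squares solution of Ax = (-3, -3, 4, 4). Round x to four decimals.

q_1 = c_1/‖c_1‖ = (-2, -1, 3, -4)/5.4772 = (-0.3651, -0.1826, 0.5477, -0.7303).
r_{12} = q_1·c_2 = -1.8257.
u_2 = c_2 + 1.8257·q_1 = (0.3333, -1.3333, -2.0000, -1.3333).
‖u_2‖ = 2.7689, so q_2 = (0.1204, -0.4815, -0.7223, -0.4815).
Qᵀb = (0.9129, -3.7320).
Back-substitute: x_2 = -3.7320/2.7689 = -1.3478.
x_1 = (0.9129 + 1.8257·(-1.3478))/5.4772 = -0.2826.

x = (-0.2826, -1.3478)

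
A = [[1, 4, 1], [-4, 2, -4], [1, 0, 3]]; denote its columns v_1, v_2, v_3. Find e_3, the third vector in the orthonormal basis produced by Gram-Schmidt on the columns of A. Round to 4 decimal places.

e_3 = (-0.1078, 0.2157, 0.9705)

v_1 = (1, -4, 1); ‖v_1‖ = 4.2426, so e_1 = (0.2357, -0.9428, 0.2357).
e_1·v_2 = 0.2357·4 + (-0.9428)·2 + 0.2357·0 = -0.9428.
u_2 = v_2 + 0.9428·e_1 = (4.2222, 1.1111, 0.2222).
‖u_2‖ = 4.3716, so e_2 = (0.9658, 0.2542, 0.0508).
e_1·v_3 = 0.2357·1 + (-0.9428)·(-4) + 0.2357·3 = 4.7140; e_2·v_3 = 0.9658·1 + 0.2542·(-4) + 0.0508·3 = 0.1017.
u_3 = v_3 − 4.7140·e_1 − 0.1017·e_2 = (-0.2093, 0.4186, 1.8837).
‖u_3‖ = 1.9410, so e_3 = (-0.1078, 0.2157, 0.9705).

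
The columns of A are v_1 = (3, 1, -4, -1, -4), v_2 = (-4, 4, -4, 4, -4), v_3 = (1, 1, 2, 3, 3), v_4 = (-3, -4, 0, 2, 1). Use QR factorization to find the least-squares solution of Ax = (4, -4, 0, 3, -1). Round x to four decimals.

x = (1.3975, -0.4376, 1.1180, 1.1106)

q_1 = v_1/‖v_1‖ = (3, 1, -4, -1, -4)/6.5574 = (0.4575, 0.1525, -0.6100, -0.1525, -0.6100).
r_{12} = q_1·v_2 = 3.0500.
u_2 = v_2 − 3.0500·q_1 = (-5.3953, 3.5349, -2.1395, 4.4651, -2.1395).
‖u_2‖ = 8.4082, so q_2 = (-0.6417, 0.4204, -0.2545, 0.5310, -0.2545).
r_{13} = q_1·v_3 = -2.8975; r_{23} = q_2·v_3 = 0.0996.
u_3 = v_3 + 2.8975·q_1 − 0.0996·q_2 = (2.3895, 1.4000, 0.2579, 2.5053, 1.2579).
‖u_3‖ = 3.9490, so q_3 = (0.6051, 0.3545, 0.0653, 0.6344, 0.3185).
r_{14} = q_1·v_4 = -2.8975; r_{24} = q_2·v_4 = 1.0510; r_{34} = q_3·v_4 = -1.6460.
u_4 = v_4 + 2.8975·q_1 − 1.0510·q_2 + 1.6460·q_3 = (-0.0040, -3.4165, -1.3925, 2.0442, 0.0243).
‖u_4‖ = 4.2179, so q_4 = (-0.0010, -0.8100, -0.3301, 0.4847, 0.0058).
Qᵀb = (1.3725, -2.4008, 2.5869, 4.6843).
Back-substitute: x_4 = 4.6843/4.2179 = 1.1106.
x_3 = (2.5869 + 1.6460·1.1106)/3.9490 = 1.1180.
x_2 = (-2.4008 − 0.0996·1.1180 − 1.0510·1.1106)/8.4082 = -0.4376.
x_1 = (1.3725 − 3.0500·(-0.4376) + 2.8975·1.1180 + 2.8975·1.1106)/6.5574 = 1.3975.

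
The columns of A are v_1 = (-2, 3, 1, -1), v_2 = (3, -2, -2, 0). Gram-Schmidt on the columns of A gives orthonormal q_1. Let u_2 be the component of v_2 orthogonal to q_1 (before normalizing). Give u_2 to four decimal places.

u_2 = (1.1333, 0.8000, -1.0667, -0.9333)

v_1 = (-2, 3, 1, -1); ‖v_1‖ = 3.8730, so q_1 = (-0.5164, 0.7746, 0.2582, -0.2582).
q_1·v_2 = (-0.5164)·3 + 0.7746·(-2) + 0.2582·(-2) + (-0.2582)·0 = -3.6148.
u_2 = v_2 + 3.6148·q_1 = (1.1333, 0.8000, -1.0667, -0.9333).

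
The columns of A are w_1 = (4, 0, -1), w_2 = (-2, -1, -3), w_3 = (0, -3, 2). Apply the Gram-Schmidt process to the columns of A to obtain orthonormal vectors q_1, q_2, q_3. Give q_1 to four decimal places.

q_1 = (0.9701, 0.0000, -0.2425)

w_1 = (4, 0, -1); ‖w_1‖ = 4.1231, so q_1 = (0.9701, 0.0000, -0.2425).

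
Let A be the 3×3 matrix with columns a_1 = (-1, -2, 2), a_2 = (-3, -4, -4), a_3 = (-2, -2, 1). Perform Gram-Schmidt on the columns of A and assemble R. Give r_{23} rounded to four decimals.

a_1 = (-1, -2, 2); ‖a_1‖ = 3.0000, so e_1 = (-0.3333, -0.6667, 0.6667).
e_1·a_2 = (-0.3333)·(-3) + (-0.6667)·(-4) + 0.6667·(-4) = 1.0000.
u_2 = a_2 − 1.0000·e_1 = (-2.6667, -3.3333, -4.6667).
‖u_2‖ = 6.3246, so e_2 = (-0.4216, -0.5270, -0.7379).
r_{23} = e_2·a_3 = 1.1595.

r_{23} = 1.1595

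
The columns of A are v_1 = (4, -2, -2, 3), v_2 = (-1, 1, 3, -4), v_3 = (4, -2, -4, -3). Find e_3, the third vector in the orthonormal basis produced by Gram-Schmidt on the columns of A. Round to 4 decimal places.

e_3 = (0.0254, -0.0905, -0.7823, -0.6157)

v_1 = (4, -2, -2, 3); ‖v_1‖ = 5.7446, so e_1 = (0.6963, -0.3482, -0.3482, 0.5222).
e_1·v_2 = 0.6963·(-1) + (-0.3482)·1 + (-0.3482)·3 + 0.5222·(-4) = -4.1779.
u_2 = v_2 + 4.1779·e_1 = (1.9091, -0.4545, 1.5455, -1.8182).
‖u_2‖ = 3.0896, so e_2 = (0.6179, -0.1471, 0.5002, -0.5885).
e_1·v_3 = 0.6963·4 + (-0.3482)·(-2) + (-0.3482)·(-4) + 0.5222·(-3) = 3.3075; e_2·v_3 = 0.6179·4 + (-0.1471)·(-2) + 0.5002·(-4) + (-0.5885)·(-3) = 2.5305.
u_3 = v_3 − 3.3075·e_1 − 2.5305·e_2 = (0.1333, -0.4762, -4.1143, -3.2381).
‖u_3‖ = 5.2590, so e_3 = (0.0254, -0.0905, -0.7823, -0.6157).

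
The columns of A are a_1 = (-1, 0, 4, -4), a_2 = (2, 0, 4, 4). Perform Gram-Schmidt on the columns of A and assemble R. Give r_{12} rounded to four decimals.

r_{12} = -0.3482

q_1 = a_1/‖a_1‖ = (-1, 0, 4, -4)/5.7446 = (-0.1741, 0.0000, 0.6963, -0.6963).
r_{12} = q_1·a_2 = -0.3482.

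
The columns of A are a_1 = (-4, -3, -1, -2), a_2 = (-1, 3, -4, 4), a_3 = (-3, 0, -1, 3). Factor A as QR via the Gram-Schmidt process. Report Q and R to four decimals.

Q = [[-0.7303, -0.3509, -0.3604], [-0.5477, 0.3350, -0.1740], [-0.1826, -0.6859, 0.6275], [-0.3651, 0.5424, 0.6679]], R = [[5.4772, -1.6432, 1.2780], [0.0000, 6.2690, 3.3658], [0.0000, 0.0000, 2.4573]]

a_1 = (-4, -3, -1, -2); ‖a_1‖ = 5.4772, so e_1 = (-0.7303, -0.5477, -0.1826, -0.3651).
e_1·a_2 = (-0.7303)·(-1) + (-0.5477)·3 + (-0.1826)·(-4) + (-0.3651)·4 = -1.6432.
u_2 = a_2 + 1.6432·e_1 = (-2.2000, 2.1000, -4.3000, 3.4000).
‖u_2‖ = 6.2690, so e_2 = (-0.3509, 0.3350, -0.6859, 0.5424).
e_1·a_3 = (-0.7303)·(-3) + (-0.5477)·0 + (-0.1826)·(-1) + (-0.3651)·3 = 1.2780; e_2·a_3 = (-0.3509)·(-3) + 0.3350·0 + (-0.6859)·(-1) + 0.5424·3 = 3.3658.
u_3 = a_3 − 1.2780·e_1 − 3.3658·e_2 = (-0.8855, -0.4275, 1.5420, 1.6412).
‖u_3‖ = 2.4573, so e_3 = (-0.3604, -0.1740, 0.6275, 0.6679).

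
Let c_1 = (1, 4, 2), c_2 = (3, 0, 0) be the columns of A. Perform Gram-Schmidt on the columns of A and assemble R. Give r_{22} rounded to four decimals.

c_1 = (1, 4, 2); ‖c_1‖ = 4.5826, so e_1 = (0.2182, 0.8729, 0.4364).
e_1·c_2 = 0.2182·3 + 0.8729·0 + 0.4364·0 = 0.6547.
u_2 = c_2 − 0.6547·e_1 = (2.8571, -0.5714, -0.2857).
r_{22} = ‖u_2‖ = 2.9277.

r_{22} = 2.9277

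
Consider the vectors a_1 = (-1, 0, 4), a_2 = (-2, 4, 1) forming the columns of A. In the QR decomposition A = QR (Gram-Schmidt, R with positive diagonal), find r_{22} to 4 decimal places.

q_1 = a_1/‖a_1‖ = (-1, 0, 4)/4.1231 = (-0.2425, 0.0000, 0.9701).
r_{12} = q_1·a_2 = 1.4552.
u_2 = a_2 − 1.4552·q_1 = (-1.6471, 4.0000, -0.4118).
r_{22} = ‖u_2‖ = 4.3454.

r_{22} = 4.3454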